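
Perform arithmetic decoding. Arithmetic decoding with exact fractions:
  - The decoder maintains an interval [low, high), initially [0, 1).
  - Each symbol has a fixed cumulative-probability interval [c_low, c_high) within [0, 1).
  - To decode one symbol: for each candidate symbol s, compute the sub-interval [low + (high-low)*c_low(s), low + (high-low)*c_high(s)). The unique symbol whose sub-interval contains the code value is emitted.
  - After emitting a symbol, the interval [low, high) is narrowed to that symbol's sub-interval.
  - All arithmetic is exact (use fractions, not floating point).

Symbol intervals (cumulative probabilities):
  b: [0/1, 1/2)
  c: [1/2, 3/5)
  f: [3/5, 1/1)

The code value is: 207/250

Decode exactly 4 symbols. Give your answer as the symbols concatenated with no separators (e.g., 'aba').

Step 1: interval [0/1, 1/1), width = 1/1 - 0/1 = 1/1
  'b': [0/1 + 1/1*0/1, 0/1 + 1/1*1/2) = [0/1, 1/2)
  'c': [0/1 + 1/1*1/2, 0/1 + 1/1*3/5) = [1/2, 3/5)
  'f': [0/1 + 1/1*3/5, 0/1 + 1/1*1/1) = [3/5, 1/1) <- contains code 207/250
  emit 'f', narrow to [3/5, 1/1)
Step 2: interval [3/5, 1/1), width = 1/1 - 3/5 = 2/5
  'b': [3/5 + 2/5*0/1, 3/5 + 2/5*1/2) = [3/5, 4/5)
  'c': [3/5 + 2/5*1/2, 3/5 + 2/5*3/5) = [4/5, 21/25) <- contains code 207/250
  'f': [3/5 + 2/5*3/5, 3/5 + 2/5*1/1) = [21/25, 1/1)
  emit 'c', narrow to [4/5, 21/25)
Step 3: interval [4/5, 21/25), width = 21/25 - 4/5 = 1/25
  'b': [4/5 + 1/25*0/1, 4/5 + 1/25*1/2) = [4/5, 41/50)
  'c': [4/5 + 1/25*1/2, 4/5 + 1/25*3/5) = [41/50, 103/125)
  'f': [4/5 + 1/25*3/5, 4/5 + 1/25*1/1) = [103/125, 21/25) <- contains code 207/250
  emit 'f', narrow to [103/125, 21/25)
Step 4: interval [103/125, 21/25), width = 21/25 - 103/125 = 2/125
  'b': [103/125 + 2/125*0/1, 103/125 + 2/125*1/2) = [103/125, 104/125) <- contains code 207/250
  'c': [103/125 + 2/125*1/2, 103/125 + 2/125*3/5) = [104/125, 521/625)
  'f': [103/125 + 2/125*3/5, 103/125 + 2/125*1/1) = [521/625, 21/25)
  emit 'b', narrow to [103/125, 104/125)

Answer: fcfb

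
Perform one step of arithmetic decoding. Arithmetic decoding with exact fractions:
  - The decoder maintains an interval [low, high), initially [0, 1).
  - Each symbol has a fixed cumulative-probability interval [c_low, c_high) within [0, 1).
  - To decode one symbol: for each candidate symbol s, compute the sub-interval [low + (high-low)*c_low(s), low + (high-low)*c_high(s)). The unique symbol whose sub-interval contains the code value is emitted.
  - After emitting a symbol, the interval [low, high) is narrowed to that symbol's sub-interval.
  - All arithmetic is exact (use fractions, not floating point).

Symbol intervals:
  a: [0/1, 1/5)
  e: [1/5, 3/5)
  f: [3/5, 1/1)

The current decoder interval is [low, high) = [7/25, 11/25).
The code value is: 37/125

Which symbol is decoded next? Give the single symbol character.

Interval width = high − low = 11/25 − 7/25 = 4/25
Scaled code = (code − low) / width = (37/125 − 7/25) / 4/25 = 1/10
  a: [0/1, 1/5) ← scaled code falls here ✓
  e: [1/5, 3/5) 
  f: [3/5, 1/1) 

Answer: a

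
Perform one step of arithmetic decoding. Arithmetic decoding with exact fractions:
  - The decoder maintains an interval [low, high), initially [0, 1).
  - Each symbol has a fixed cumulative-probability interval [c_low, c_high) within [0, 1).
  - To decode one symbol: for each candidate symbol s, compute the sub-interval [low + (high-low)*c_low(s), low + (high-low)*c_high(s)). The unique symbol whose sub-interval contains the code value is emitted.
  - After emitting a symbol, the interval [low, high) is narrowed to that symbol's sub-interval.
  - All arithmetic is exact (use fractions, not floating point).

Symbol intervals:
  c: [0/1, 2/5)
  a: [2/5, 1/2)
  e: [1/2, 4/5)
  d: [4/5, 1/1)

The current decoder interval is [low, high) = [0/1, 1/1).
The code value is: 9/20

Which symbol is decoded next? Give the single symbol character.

Interval width = high − low = 1/1 − 0/1 = 1/1
Scaled code = (code − low) / width = (9/20 − 0/1) / 1/1 = 9/20
  c: [0/1, 2/5) 
  a: [2/5, 1/2) ← scaled code falls here ✓
  e: [1/2, 4/5) 
  d: [4/5, 1/1) 

Answer: a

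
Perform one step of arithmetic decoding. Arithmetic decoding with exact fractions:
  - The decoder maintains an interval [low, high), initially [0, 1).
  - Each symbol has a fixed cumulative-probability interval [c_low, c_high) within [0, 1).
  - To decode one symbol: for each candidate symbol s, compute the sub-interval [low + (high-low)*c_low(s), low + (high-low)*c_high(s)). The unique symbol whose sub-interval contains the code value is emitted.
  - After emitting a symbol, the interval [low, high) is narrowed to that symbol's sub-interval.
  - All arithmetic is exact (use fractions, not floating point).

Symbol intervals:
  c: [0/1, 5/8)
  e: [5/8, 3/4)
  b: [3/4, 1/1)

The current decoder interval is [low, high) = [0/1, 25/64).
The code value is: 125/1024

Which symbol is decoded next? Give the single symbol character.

Answer: c

Derivation:
Interval width = high − low = 25/64 − 0/1 = 25/64
Scaled code = (code − low) / width = (125/1024 − 0/1) / 25/64 = 5/16
  c: [0/1, 5/8) ← scaled code falls here ✓
  e: [5/8, 3/4) 
  b: [3/4, 1/1) 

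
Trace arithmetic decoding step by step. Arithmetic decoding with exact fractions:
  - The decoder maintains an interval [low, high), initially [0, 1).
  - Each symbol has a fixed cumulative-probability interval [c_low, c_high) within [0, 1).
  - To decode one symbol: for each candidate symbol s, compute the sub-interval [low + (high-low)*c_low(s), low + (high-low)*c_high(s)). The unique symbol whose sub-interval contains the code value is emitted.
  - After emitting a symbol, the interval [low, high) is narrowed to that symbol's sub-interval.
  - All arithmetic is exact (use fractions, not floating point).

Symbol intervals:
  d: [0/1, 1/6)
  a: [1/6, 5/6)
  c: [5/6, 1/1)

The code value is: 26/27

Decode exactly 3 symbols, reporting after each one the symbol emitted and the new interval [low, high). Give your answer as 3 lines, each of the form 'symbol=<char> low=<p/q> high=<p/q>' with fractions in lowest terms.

Step 1: interval [0/1, 1/1), width = 1/1 - 0/1 = 1/1
  'd': [0/1 + 1/1*0/1, 0/1 + 1/1*1/6) = [0/1, 1/6)
  'a': [0/1 + 1/1*1/6, 0/1 + 1/1*5/6) = [1/6, 5/6)
  'c': [0/1 + 1/1*5/6, 0/1 + 1/1*1/1) = [5/6, 1/1) <- contains code 26/27
  emit 'c', narrow to [5/6, 1/1)
Step 2: interval [5/6, 1/1), width = 1/1 - 5/6 = 1/6
  'd': [5/6 + 1/6*0/1, 5/6 + 1/6*1/6) = [5/6, 31/36)
  'a': [5/6 + 1/6*1/6, 5/6 + 1/6*5/6) = [31/36, 35/36) <- contains code 26/27
  'c': [5/6 + 1/6*5/6, 5/6 + 1/6*1/1) = [35/36, 1/1)
  emit 'a', narrow to [31/36, 35/36)
Step 3: interval [31/36, 35/36), width = 35/36 - 31/36 = 1/9
  'd': [31/36 + 1/9*0/1, 31/36 + 1/9*1/6) = [31/36, 95/108)
  'a': [31/36 + 1/9*1/6, 31/36 + 1/9*5/6) = [95/108, 103/108)
  'c': [31/36 + 1/9*5/6, 31/36 + 1/9*1/1) = [103/108, 35/36) <- contains code 26/27
  emit 'c', narrow to [103/108, 35/36)

Answer: symbol=c low=5/6 high=1/1
symbol=a low=31/36 high=35/36
symbol=c low=103/108 high=35/36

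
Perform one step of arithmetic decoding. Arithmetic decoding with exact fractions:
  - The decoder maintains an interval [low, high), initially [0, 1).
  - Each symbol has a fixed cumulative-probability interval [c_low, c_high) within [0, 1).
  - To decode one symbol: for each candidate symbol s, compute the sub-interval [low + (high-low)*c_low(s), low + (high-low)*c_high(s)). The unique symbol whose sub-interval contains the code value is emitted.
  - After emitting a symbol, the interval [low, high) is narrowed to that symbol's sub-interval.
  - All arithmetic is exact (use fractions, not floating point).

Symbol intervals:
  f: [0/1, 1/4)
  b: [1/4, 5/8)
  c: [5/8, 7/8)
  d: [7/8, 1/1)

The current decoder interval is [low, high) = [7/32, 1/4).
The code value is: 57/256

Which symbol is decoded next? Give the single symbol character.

Interval width = high − low = 1/4 − 7/32 = 1/32
Scaled code = (code − low) / width = (57/256 − 7/32) / 1/32 = 1/8
  f: [0/1, 1/4) ← scaled code falls here ✓
  b: [1/4, 5/8) 
  c: [5/8, 7/8) 
  d: [7/8, 1/1) 

Answer: f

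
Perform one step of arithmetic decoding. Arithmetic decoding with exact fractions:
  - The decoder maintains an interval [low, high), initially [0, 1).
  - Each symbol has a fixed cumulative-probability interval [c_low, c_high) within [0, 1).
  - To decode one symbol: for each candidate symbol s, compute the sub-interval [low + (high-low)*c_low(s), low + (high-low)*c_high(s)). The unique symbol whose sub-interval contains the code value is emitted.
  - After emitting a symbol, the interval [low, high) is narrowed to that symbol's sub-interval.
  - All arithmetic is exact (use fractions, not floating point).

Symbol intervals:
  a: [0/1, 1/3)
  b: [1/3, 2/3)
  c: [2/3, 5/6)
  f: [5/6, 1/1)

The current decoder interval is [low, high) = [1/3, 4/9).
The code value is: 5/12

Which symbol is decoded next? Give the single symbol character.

Interval width = high − low = 4/9 − 1/3 = 1/9
Scaled code = (code − low) / width = (5/12 − 1/3) / 1/9 = 3/4
  a: [0/1, 1/3) 
  b: [1/3, 2/3) 
  c: [2/3, 5/6) ← scaled code falls here ✓
  f: [5/6, 1/1) 

Answer: c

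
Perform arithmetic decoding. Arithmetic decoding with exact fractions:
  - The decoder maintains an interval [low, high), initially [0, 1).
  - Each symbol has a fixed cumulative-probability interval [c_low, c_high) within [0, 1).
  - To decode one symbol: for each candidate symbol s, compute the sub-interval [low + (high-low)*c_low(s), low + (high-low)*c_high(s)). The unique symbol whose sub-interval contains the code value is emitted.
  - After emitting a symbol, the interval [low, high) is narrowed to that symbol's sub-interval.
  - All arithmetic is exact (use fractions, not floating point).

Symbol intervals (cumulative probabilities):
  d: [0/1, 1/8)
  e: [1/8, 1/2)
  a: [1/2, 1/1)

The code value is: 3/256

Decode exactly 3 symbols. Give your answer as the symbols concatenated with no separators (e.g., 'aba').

Answer: dda

Derivation:
Step 1: interval [0/1, 1/1), width = 1/1 - 0/1 = 1/1
  'd': [0/1 + 1/1*0/1, 0/1 + 1/1*1/8) = [0/1, 1/8) <- contains code 3/256
  'e': [0/1 + 1/1*1/8, 0/1 + 1/1*1/2) = [1/8, 1/2)
  'a': [0/1 + 1/1*1/2, 0/1 + 1/1*1/1) = [1/2, 1/1)
  emit 'd', narrow to [0/1, 1/8)
Step 2: interval [0/1, 1/8), width = 1/8 - 0/1 = 1/8
  'd': [0/1 + 1/8*0/1, 0/1 + 1/8*1/8) = [0/1, 1/64) <- contains code 3/256
  'e': [0/1 + 1/8*1/8, 0/1 + 1/8*1/2) = [1/64, 1/16)
  'a': [0/1 + 1/8*1/2, 0/1 + 1/8*1/1) = [1/16, 1/8)
  emit 'd', narrow to [0/1, 1/64)
Step 3: interval [0/1, 1/64), width = 1/64 - 0/1 = 1/64
  'd': [0/1 + 1/64*0/1, 0/1 + 1/64*1/8) = [0/1, 1/512)
  'e': [0/1 + 1/64*1/8, 0/1 + 1/64*1/2) = [1/512, 1/128)
  'a': [0/1 + 1/64*1/2, 0/1 + 1/64*1/1) = [1/128, 1/64) <- contains code 3/256
  emit 'a', narrow to [1/128, 1/64)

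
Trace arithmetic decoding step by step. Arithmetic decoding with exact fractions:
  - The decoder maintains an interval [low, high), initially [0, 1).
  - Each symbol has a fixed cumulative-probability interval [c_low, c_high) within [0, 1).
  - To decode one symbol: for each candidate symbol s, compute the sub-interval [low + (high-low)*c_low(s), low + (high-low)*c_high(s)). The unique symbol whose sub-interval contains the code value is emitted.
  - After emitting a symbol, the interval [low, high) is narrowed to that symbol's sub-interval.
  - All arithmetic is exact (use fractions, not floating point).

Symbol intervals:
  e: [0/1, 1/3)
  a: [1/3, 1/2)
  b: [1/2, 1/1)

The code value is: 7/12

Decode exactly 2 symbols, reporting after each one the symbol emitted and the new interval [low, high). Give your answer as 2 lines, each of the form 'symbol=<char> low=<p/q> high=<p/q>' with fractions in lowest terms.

Answer: symbol=b low=1/2 high=1/1
symbol=e low=1/2 high=2/3

Derivation:
Step 1: interval [0/1, 1/1), width = 1/1 - 0/1 = 1/1
  'e': [0/1 + 1/1*0/1, 0/1 + 1/1*1/3) = [0/1, 1/3)
  'a': [0/1 + 1/1*1/3, 0/1 + 1/1*1/2) = [1/3, 1/2)
  'b': [0/1 + 1/1*1/2, 0/1 + 1/1*1/1) = [1/2, 1/1) <- contains code 7/12
  emit 'b', narrow to [1/2, 1/1)
Step 2: interval [1/2, 1/1), width = 1/1 - 1/2 = 1/2
  'e': [1/2 + 1/2*0/1, 1/2 + 1/2*1/3) = [1/2, 2/3) <- contains code 7/12
  'a': [1/2 + 1/2*1/3, 1/2 + 1/2*1/2) = [2/3, 3/4)
  'b': [1/2 + 1/2*1/2, 1/2 + 1/2*1/1) = [3/4, 1/1)
  emit 'e', narrow to [1/2, 2/3)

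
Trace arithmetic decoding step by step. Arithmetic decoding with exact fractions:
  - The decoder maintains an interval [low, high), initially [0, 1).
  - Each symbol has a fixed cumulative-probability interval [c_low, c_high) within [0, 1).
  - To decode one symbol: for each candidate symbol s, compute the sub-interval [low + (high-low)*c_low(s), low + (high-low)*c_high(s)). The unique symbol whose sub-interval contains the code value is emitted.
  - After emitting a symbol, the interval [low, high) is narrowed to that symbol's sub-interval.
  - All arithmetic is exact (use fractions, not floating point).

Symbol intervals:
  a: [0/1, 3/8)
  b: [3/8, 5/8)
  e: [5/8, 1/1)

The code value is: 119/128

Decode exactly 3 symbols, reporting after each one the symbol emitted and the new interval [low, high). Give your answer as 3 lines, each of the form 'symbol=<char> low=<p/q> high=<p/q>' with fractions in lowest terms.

Step 1: interval [0/1, 1/1), width = 1/1 - 0/1 = 1/1
  'a': [0/1 + 1/1*0/1, 0/1 + 1/1*3/8) = [0/1, 3/8)
  'b': [0/1 + 1/1*3/8, 0/1 + 1/1*5/8) = [3/8, 5/8)
  'e': [0/1 + 1/1*5/8, 0/1 + 1/1*1/1) = [5/8, 1/1) <- contains code 119/128
  emit 'e', narrow to [5/8, 1/1)
Step 2: interval [5/8, 1/1), width = 1/1 - 5/8 = 3/8
  'a': [5/8 + 3/8*0/1, 5/8 + 3/8*3/8) = [5/8, 49/64)
  'b': [5/8 + 3/8*3/8, 5/8 + 3/8*5/8) = [49/64, 55/64)
  'e': [5/8 + 3/8*5/8, 5/8 + 3/8*1/1) = [55/64, 1/1) <- contains code 119/128
  emit 'e', narrow to [55/64, 1/1)
Step 3: interval [55/64, 1/1), width = 1/1 - 55/64 = 9/64
  'a': [55/64 + 9/64*0/1, 55/64 + 9/64*3/8) = [55/64, 467/512)
  'b': [55/64 + 9/64*3/8, 55/64 + 9/64*5/8) = [467/512, 485/512) <- contains code 119/128
  'e': [55/64 + 9/64*5/8, 55/64 + 9/64*1/1) = [485/512, 1/1)
  emit 'b', narrow to [467/512, 485/512)

Answer: symbol=e low=5/8 high=1/1
symbol=e low=55/64 high=1/1
symbol=b low=467/512 high=485/512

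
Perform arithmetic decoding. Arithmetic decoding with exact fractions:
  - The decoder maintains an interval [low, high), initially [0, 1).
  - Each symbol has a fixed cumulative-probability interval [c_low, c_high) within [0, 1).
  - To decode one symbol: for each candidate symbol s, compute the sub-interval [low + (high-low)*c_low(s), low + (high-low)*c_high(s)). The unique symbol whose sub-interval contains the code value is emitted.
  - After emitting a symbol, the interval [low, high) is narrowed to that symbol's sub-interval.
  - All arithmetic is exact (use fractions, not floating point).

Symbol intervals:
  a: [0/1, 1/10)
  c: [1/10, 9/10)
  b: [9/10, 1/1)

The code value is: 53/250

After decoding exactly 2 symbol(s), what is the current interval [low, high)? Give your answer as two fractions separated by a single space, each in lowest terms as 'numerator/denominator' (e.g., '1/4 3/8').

Answer: 9/50 41/50

Derivation:
Step 1: interval [0/1, 1/1), width = 1/1 - 0/1 = 1/1
  'a': [0/1 + 1/1*0/1, 0/1 + 1/1*1/10) = [0/1, 1/10)
  'c': [0/1 + 1/1*1/10, 0/1 + 1/1*9/10) = [1/10, 9/10) <- contains code 53/250
  'b': [0/1 + 1/1*9/10, 0/1 + 1/1*1/1) = [9/10, 1/1)
  emit 'c', narrow to [1/10, 9/10)
Step 2: interval [1/10, 9/10), width = 9/10 - 1/10 = 4/5
  'a': [1/10 + 4/5*0/1, 1/10 + 4/5*1/10) = [1/10, 9/50)
  'c': [1/10 + 4/5*1/10, 1/10 + 4/5*9/10) = [9/50, 41/50) <- contains code 53/250
  'b': [1/10 + 4/5*9/10, 1/10 + 4/5*1/1) = [41/50, 9/10)
  emit 'c', narrow to [9/50, 41/50)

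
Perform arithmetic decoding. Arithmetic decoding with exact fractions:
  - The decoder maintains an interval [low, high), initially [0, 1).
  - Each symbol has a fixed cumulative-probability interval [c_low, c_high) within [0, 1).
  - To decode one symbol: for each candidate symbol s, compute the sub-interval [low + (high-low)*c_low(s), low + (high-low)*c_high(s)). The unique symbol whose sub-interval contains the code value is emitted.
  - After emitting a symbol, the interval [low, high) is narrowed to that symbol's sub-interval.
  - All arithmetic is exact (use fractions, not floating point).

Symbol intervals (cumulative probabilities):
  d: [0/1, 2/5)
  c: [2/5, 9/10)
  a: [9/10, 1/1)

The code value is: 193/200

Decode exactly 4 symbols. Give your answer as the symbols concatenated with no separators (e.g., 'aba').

Answer: accd

Derivation:
Step 1: interval [0/1, 1/1), width = 1/1 - 0/1 = 1/1
  'd': [0/1 + 1/1*0/1, 0/1 + 1/1*2/5) = [0/1, 2/5)
  'c': [0/1 + 1/1*2/5, 0/1 + 1/1*9/10) = [2/5, 9/10)
  'a': [0/1 + 1/1*9/10, 0/1 + 1/1*1/1) = [9/10, 1/1) <- contains code 193/200
  emit 'a', narrow to [9/10, 1/1)
Step 2: interval [9/10, 1/1), width = 1/1 - 9/10 = 1/10
  'd': [9/10 + 1/10*0/1, 9/10 + 1/10*2/5) = [9/10, 47/50)
  'c': [9/10 + 1/10*2/5, 9/10 + 1/10*9/10) = [47/50, 99/100) <- contains code 193/200
  'a': [9/10 + 1/10*9/10, 9/10 + 1/10*1/1) = [99/100, 1/1)
  emit 'c', narrow to [47/50, 99/100)
Step 3: interval [47/50, 99/100), width = 99/100 - 47/50 = 1/20
  'd': [47/50 + 1/20*0/1, 47/50 + 1/20*2/5) = [47/50, 24/25)
  'c': [47/50 + 1/20*2/5, 47/50 + 1/20*9/10) = [24/25, 197/200) <- contains code 193/200
  'a': [47/50 + 1/20*9/10, 47/50 + 1/20*1/1) = [197/200, 99/100)
  emit 'c', narrow to [24/25, 197/200)
Step 4: interval [24/25, 197/200), width = 197/200 - 24/25 = 1/40
  'd': [24/25 + 1/40*0/1, 24/25 + 1/40*2/5) = [24/25, 97/100) <- contains code 193/200
  'c': [24/25 + 1/40*2/5, 24/25 + 1/40*9/10) = [97/100, 393/400)
  'a': [24/25 + 1/40*9/10, 24/25 + 1/40*1/1) = [393/400, 197/200)
  emit 'd', narrow to [24/25, 97/100)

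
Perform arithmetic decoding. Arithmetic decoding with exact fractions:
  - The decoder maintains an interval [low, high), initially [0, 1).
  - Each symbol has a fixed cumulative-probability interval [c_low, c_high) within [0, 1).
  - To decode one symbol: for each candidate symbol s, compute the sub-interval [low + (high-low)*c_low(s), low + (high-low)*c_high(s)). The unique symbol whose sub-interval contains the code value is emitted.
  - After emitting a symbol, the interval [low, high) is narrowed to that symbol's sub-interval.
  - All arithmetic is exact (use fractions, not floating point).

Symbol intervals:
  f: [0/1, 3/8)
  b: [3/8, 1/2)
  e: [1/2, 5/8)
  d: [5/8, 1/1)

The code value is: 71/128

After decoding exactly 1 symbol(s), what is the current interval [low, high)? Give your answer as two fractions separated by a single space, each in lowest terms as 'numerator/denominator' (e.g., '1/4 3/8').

Answer: 1/2 5/8

Derivation:
Step 1: interval [0/1, 1/1), width = 1/1 - 0/1 = 1/1
  'f': [0/1 + 1/1*0/1, 0/1 + 1/1*3/8) = [0/1, 3/8)
  'b': [0/1 + 1/1*3/8, 0/1 + 1/1*1/2) = [3/8, 1/2)
  'e': [0/1 + 1/1*1/2, 0/1 + 1/1*5/8) = [1/2, 5/8) <- contains code 71/128
  'd': [0/1 + 1/1*5/8, 0/1 + 1/1*1/1) = [5/8, 1/1)
  emit 'e', narrow to [1/2, 5/8)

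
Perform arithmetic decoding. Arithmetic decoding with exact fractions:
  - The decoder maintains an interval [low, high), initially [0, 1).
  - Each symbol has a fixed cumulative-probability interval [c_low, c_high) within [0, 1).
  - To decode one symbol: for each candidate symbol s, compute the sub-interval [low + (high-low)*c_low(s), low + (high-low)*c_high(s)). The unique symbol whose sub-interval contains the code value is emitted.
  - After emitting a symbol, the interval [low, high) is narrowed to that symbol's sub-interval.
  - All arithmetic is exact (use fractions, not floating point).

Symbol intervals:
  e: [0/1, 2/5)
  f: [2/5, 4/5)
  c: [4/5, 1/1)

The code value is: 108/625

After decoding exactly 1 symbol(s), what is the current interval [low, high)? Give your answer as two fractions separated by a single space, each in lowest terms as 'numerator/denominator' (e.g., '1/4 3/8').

Answer: 0/1 2/5

Derivation:
Step 1: interval [0/1, 1/1), width = 1/1 - 0/1 = 1/1
  'e': [0/1 + 1/1*0/1, 0/1 + 1/1*2/5) = [0/1, 2/5) <- contains code 108/625
  'f': [0/1 + 1/1*2/5, 0/1 + 1/1*4/5) = [2/5, 4/5)
  'c': [0/1 + 1/1*4/5, 0/1 + 1/1*1/1) = [4/5, 1/1)
  emit 'e', narrow to [0/1, 2/5)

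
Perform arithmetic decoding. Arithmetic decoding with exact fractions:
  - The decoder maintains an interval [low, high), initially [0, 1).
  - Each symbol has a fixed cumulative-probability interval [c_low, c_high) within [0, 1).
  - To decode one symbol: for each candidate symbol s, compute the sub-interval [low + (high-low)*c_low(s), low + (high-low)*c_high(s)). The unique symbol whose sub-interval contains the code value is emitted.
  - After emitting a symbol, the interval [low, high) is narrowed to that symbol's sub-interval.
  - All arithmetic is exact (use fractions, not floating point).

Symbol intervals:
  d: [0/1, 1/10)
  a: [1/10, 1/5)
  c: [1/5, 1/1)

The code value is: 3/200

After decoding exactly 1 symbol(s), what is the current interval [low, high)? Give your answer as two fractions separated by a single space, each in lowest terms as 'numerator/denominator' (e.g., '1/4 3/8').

Answer: 0/1 1/10

Derivation:
Step 1: interval [0/1, 1/1), width = 1/1 - 0/1 = 1/1
  'd': [0/1 + 1/1*0/1, 0/1 + 1/1*1/10) = [0/1, 1/10) <- contains code 3/200
  'a': [0/1 + 1/1*1/10, 0/1 + 1/1*1/5) = [1/10, 1/5)
  'c': [0/1 + 1/1*1/5, 0/1 + 1/1*1/1) = [1/5, 1/1)
  emit 'd', narrow to [0/1, 1/10)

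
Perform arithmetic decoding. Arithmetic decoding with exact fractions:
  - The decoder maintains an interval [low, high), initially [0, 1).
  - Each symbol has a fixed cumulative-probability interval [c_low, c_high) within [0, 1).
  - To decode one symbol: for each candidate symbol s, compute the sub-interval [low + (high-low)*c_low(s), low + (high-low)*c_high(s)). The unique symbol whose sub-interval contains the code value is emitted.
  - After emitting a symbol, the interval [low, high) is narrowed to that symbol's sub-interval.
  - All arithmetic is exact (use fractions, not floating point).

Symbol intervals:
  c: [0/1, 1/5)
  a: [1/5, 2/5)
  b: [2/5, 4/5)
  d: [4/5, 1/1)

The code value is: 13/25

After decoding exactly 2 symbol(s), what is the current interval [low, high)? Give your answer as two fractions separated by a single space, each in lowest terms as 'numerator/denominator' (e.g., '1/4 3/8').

Step 1: interval [0/1, 1/1), width = 1/1 - 0/1 = 1/1
  'c': [0/1 + 1/1*0/1, 0/1 + 1/1*1/5) = [0/1, 1/5)
  'a': [0/1 + 1/1*1/5, 0/1 + 1/1*2/5) = [1/5, 2/5)
  'b': [0/1 + 1/1*2/5, 0/1 + 1/1*4/5) = [2/5, 4/5) <- contains code 13/25
  'd': [0/1 + 1/1*4/5, 0/1 + 1/1*1/1) = [4/5, 1/1)
  emit 'b', narrow to [2/5, 4/5)
Step 2: interval [2/5, 4/5), width = 4/5 - 2/5 = 2/5
  'c': [2/5 + 2/5*0/1, 2/5 + 2/5*1/5) = [2/5, 12/25)
  'a': [2/5 + 2/5*1/5, 2/5 + 2/5*2/5) = [12/25, 14/25) <- contains code 13/25
  'b': [2/5 + 2/5*2/5, 2/5 + 2/5*4/5) = [14/25, 18/25)
  'd': [2/5 + 2/5*4/5, 2/5 + 2/5*1/1) = [18/25, 4/5)
  emit 'a', narrow to [12/25, 14/25)

Answer: 12/25 14/25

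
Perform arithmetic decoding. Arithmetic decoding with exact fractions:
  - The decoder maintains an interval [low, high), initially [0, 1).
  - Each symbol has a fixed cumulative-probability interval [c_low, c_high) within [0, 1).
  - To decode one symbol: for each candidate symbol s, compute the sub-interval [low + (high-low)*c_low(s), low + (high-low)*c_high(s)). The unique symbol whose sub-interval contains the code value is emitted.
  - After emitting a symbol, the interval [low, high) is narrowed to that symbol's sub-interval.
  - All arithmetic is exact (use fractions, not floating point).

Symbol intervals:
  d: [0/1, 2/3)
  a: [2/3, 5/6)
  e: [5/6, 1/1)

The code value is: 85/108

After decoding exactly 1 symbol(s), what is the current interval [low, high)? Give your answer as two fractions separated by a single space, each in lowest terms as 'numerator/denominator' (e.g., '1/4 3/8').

Step 1: interval [0/1, 1/1), width = 1/1 - 0/1 = 1/1
  'd': [0/1 + 1/1*0/1, 0/1 + 1/1*2/3) = [0/1, 2/3)
  'a': [0/1 + 1/1*2/3, 0/1 + 1/1*5/6) = [2/3, 5/6) <- contains code 85/108
  'e': [0/1 + 1/1*5/6, 0/1 + 1/1*1/1) = [5/6, 1/1)
  emit 'a', narrow to [2/3, 5/6)

Answer: 2/3 5/6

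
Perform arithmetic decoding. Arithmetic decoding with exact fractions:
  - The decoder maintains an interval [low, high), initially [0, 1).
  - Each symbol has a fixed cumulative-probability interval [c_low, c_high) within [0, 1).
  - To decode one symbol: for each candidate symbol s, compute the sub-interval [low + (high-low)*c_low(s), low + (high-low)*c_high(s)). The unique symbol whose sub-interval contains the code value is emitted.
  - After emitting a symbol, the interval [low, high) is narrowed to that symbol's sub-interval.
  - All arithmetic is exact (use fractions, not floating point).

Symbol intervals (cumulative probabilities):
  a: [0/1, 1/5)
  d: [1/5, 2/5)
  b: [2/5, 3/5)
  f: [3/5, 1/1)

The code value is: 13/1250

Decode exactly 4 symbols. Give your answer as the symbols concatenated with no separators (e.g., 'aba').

Answer: aadd

Derivation:
Step 1: interval [0/1, 1/1), width = 1/1 - 0/1 = 1/1
  'a': [0/1 + 1/1*0/1, 0/1 + 1/1*1/5) = [0/1, 1/5) <- contains code 13/1250
  'd': [0/1 + 1/1*1/5, 0/1 + 1/1*2/5) = [1/5, 2/5)
  'b': [0/1 + 1/1*2/5, 0/1 + 1/1*3/5) = [2/5, 3/5)
  'f': [0/1 + 1/1*3/5, 0/1 + 1/1*1/1) = [3/5, 1/1)
  emit 'a', narrow to [0/1, 1/5)
Step 2: interval [0/1, 1/5), width = 1/5 - 0/1 = 1/5
  'a': [0/1 + 1/5*0/1, 0/1 + 1/5*1/5) = [0/1, 1/25) <- contains code 13/1250
  'd': [0/1 + 1/5*1/5, 0/1 + 1/5*2/5) = [1/25, 2/25)
  'b': [0/1 + 1/5*2/5, 0/1 + 1/5*3/5) = [2/25, 3/25)
  'f': [0/1 + 1/5*3/5, 0/1 + 1/5*1/1) = [3/25, 1/5)
  emit 'a', narrow to [0/1, 1/25)
Step 3: interval [0/1, 1/25), width = 1/25 - 0/1 = 1/25
  'a': [0/1 + 1/25*0/1, 0/1 + 1/25*1/5) = [0/1, 1/125)
  'd': [0/1 + 1/25*1/5, 0/1 + 1/25*2/5) = [1/125, 2/125) <- contains code 13/1250
  'b': [0/1 + 1/25*2/5, 0/1 + 1/25*3/5) = [2/125, 3/125)
  'f': [0/1 + 1/25*3/5, 0/1 + 1/25*1/1) = [3/125, 1/25)
  emit 'd', narrow to [1/125, 2/125)
Step 4: interval [1/125, 2/125), width = 2/125 - 1/125 = 1/125
  'a': [1/125 + 1/125*0/1, 1/125 + 1/125*1/5) = [1/125, 6/625)
  'd': [1/125 + 1/125*1/5, 1/125 + 1/125*2/5) = [6/625, 7/625) <- contains code 13/1250
  'b': [1/125 + 1/125*2/5, 1/125 + 1/125*3/5) = [7/625, 8/625)
  'f': [1/125 + 1/125*3/5, 1/125 + 1/125*1/1) = [8/625, 2/125)
  emit 'd', narrow to [6/625, 7/625)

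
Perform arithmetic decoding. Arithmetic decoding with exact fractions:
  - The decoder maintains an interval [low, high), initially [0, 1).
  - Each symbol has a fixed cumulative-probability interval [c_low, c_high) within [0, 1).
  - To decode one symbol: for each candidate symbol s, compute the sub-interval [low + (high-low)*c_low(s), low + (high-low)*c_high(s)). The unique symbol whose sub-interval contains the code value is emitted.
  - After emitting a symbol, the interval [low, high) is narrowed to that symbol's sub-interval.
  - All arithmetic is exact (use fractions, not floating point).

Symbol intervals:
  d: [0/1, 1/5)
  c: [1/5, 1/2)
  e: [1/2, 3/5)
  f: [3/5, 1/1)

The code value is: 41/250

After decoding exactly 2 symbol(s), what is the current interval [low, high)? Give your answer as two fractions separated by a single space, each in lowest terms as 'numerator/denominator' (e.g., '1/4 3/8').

Step 1: interval [0/1, 1/1), width = 1/1 - 0/1 = 1/1
  'd': [0/1 + 1/1*0/1, 0/1 + 1/1*1/5) = [0/1, 1/5) <- contains code 41/250
  'c': [0/1 + 1/1*1/5, 0/1 + 1/1*1/2) = [1/5, 1/2)
  'e': [0/1 + 1/1*1/2, 0/1 + 1/1*3/5) = [1/2, 3/5)
  'f': [0/1 + 1/1*3/5, 0/1 + 1/1*1/1) = [3/5, 1/1)
  emit 'd', narrow to [0/1, 1/5)
Step 2: interval [0/1, 1/5), width = 1/5 - 0/1 = 1/5
  'd': [0/1 + 1/5*0/1, 0/1 + 1/5*1/5) = [0/1, 1/25)
  'c': [0/1 + 1/5*1/5, 0/1 + 1/5*1/2) = [1/25, 1/10)
  'e': [0/1 + 1/5*1/2, 0/1 + 1/5*3/5) = [1/10, 3/25)
  'f': [0/1 + 1/5*3/5, 0/1 + 1/5*1/1) = [3/25, 1/5) <- contains code 41/250
  emit 'f', narrow to [3/25, 1/5)

Answer: 3/25 1/5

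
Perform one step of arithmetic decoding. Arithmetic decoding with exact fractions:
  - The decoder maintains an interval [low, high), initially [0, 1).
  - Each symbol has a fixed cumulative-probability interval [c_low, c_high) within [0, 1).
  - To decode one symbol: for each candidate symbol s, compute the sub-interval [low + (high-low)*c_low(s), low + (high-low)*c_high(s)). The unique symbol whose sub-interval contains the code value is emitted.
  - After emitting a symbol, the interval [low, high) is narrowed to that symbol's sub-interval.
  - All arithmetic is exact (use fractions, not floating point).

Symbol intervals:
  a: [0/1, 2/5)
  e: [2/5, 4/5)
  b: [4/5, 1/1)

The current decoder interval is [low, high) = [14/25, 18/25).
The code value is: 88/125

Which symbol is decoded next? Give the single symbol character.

Interval width = high − low = 18/25 − 14/25 = 4/25
Scaled code = (code − low) / width = (88/125 − 14/25) / 4/25 = 9/10
  a: [0/1, 2/5) 
  e: [2/5, 4/5) 
  b: [4/5, 1/1) ← scaled code falls here ✓

Answer: b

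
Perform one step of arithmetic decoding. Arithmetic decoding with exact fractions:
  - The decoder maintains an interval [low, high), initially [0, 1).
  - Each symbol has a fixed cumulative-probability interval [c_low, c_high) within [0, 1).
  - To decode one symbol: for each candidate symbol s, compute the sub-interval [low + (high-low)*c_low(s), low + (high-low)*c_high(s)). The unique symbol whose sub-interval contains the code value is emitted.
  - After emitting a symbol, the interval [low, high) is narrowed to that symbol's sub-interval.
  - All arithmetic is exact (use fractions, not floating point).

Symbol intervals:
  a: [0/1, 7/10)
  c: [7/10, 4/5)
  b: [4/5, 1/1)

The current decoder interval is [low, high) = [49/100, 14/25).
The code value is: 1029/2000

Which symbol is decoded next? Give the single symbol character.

Answer: a

Derivation:
Interval width = high − low = 14/25 − 49/100 = 7/100
Scaled code = (code − low) / width = (1029/2000 − 49/100) / 7/100 = 7/20
  a: [0/1, 7/10) ← scaled code falls here ✓
  c: [7/10, 4/5) 
  b: [4/5, 1/1) 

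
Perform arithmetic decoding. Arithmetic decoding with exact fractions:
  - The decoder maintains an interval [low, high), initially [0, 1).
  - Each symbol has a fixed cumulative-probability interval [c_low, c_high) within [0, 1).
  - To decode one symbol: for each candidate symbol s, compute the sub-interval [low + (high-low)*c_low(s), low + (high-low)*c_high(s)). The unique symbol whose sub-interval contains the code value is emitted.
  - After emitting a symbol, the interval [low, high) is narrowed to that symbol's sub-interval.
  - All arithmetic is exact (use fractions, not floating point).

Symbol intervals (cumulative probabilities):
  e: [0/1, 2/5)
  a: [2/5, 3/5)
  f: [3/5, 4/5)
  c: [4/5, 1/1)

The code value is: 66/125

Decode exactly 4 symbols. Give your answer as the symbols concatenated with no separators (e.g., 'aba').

Step 1: interval [0/1, 1/1), width = 1/1 - 0/1 = 1/1
  'e': [0/1 + 1/1*0/1, 0/1 + 1/1*2/5) = [0/1, 2/5)
  'a': [0/1 + 1/1*2/5, 0/1 + 1/1*3/5) = [2/5, 3/5) <- contains code 66/125
  'f': [0/1 + 1/1*3/5, 0/1 + 1/1*4/5) = [3/5, 4/5)
  'c': [0/1 + 1/1*4/5, 0/1 + 1/1*1/1) = [4/5, 1/1)
  emit 'a', narrow to [2/5, 3/5)
Step 2: interval [2/5, 3/5), width = 3/5 - 2/5 = 1/5
  'e': [2/5 + 1/5*0/1, 2/5 + 1/5*2/5) = [2/5, 12/25)
  'a': [2/5 + 1/5*2/5, 2/5 + 1/5*3/5) = [12/25, 13/25)
  'f': [2/5 + 1/5*3/5, 2/5 + 1/5*4/5) = [13/25, 14/25) <- contains code 66/125
  'c': [2/5 + 1/5*4/5, 2/5 + 1/5*1/1) = [14/25, 3/5)
  emit 'f', narrow to [13/25, 14/25)
Step 3: interval [13/25, 14/25), width = 14/25 - 13/25 = 1/25
  'e': [13/25 + 1/25*0/1, 13/25 + 1/25*2/5) = [13/25, 67/125) <- contains code 66/125
  'a': [13/25 + 1/25*2/5, 13/25 + 1/25*3/5) = [67/125, 68/125)
  'f': [13/25 + 1/25*3/5, 13/25 + 1/25*4/5) = [68/125, 69/125)
  'c': [13/25 + 1/25*4/5, 13/25 + 1/25*1/1) = [69/125, 14/25)
  emit 'e', narrow to [13/25, 67/125)
Step 4: interval [13/25, 67/125), width = 67/125 - 13/25 = 2/125
  'e': [13/25 + 2/125*0/1, 13/25 + 2/125*2/5) = [13/25, 329/625)
  'a': [13/25 + 2/125*2/5, 13/25 + 2/125*3/5) = [329/625, 331/625) <- contains code 66/125
  'f': [13/25 + 2/125*3/5, 13/25 + 2/125*4/5) = [331/625, 333/625)
  'c': [13/25 + 2/125*4/5, 13/25 + 2/125*1/1) = [333/625, 67/125)
  emit 'a', narrow to [329/625, 331/625)

Answer: afea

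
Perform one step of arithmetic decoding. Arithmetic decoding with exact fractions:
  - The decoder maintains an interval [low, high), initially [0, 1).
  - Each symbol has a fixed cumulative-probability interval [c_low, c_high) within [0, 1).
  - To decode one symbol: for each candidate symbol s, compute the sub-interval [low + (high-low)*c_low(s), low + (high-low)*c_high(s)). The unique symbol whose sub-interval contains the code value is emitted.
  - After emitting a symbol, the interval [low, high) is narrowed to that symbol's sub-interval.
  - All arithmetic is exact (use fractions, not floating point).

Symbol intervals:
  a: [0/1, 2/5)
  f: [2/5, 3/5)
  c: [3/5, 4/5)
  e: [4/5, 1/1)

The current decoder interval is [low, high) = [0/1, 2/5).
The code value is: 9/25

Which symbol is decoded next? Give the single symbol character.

Answer: e

Derivation:
Interval width = high − low = 2/5 − 0/1 = 2/5
Scaled code = (code − low) / width = (9/25 − 0/1) / 2/5 = 9/10
  a: [0/1, 2/5) 
  f: [2/5, 3/5) 
  c: [3/5, 4/5) 
  e: [4/5, 1/1) ← scaled code falls here ✓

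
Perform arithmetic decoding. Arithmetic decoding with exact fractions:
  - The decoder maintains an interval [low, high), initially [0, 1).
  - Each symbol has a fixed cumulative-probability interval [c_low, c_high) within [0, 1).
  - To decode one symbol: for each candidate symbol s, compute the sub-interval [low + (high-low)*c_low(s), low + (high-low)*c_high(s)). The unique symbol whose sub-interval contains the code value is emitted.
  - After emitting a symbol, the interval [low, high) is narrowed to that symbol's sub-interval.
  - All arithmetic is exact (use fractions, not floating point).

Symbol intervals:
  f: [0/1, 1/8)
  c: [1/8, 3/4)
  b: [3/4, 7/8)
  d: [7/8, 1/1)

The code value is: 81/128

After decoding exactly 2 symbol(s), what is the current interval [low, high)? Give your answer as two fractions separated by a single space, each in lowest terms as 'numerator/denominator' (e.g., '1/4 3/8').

Step 1: interval [0/1, 1/1), width = 1/1 - 0/1 = 1/1
  'f': [0/1 + 1/1*0/1, 0/1 + 1/1*1/8) = [0/1, 1/8)
  'c': [0/1 + 1/1*1/8, 0/1 + 1/1*3/4) = [1/8, 3/4) <- contains code 81/128
  'b': [0/1 + 1/1*3/4, 0/1 + 1/1*7/8) = [3/4, 7/8)
  'd': [0/1 + 1/1*7/8, 0/1 + 1/1*1/1) = [7/8, 1/1)
  emit 'c', narrow to [1/8, 3/4)
Step 2: interval [1/8, 3/4), width = 3/4 - 1/8 = 5/8
  'f': [1/8 + 5/8*0/1, 1/8 + 5/8*1/8) = [1/8, 13/64)
  'c': [1/8 + 5/8*1/8, 1/8 + 5/8*3/4) = [13/64, 19/32)
  'b': [1/8 + 5/8*3/4, 1/8 + 5/8*7/8) = [19/32, 43/64) <- contains code 81/128
  'd': [1/8 + 5/8*7/8, 1/8 + 5/8*1/1) = [43/64, 3/4)
  emit 'b', narrow to [19/32, 43/64)

Answer: 19/32 43/64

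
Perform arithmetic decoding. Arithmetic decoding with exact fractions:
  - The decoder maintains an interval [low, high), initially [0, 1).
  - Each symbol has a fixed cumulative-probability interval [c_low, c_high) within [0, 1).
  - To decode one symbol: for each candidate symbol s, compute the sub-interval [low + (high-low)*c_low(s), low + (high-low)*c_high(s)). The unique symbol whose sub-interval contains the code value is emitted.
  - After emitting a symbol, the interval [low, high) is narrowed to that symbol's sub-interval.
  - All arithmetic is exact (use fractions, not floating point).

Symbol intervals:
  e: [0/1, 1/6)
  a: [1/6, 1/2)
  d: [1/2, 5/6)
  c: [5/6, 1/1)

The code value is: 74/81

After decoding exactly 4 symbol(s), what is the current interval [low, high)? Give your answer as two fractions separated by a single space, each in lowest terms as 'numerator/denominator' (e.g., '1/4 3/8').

Answer: 197/216 593/648

Derivation:
Step 1: interval [0/1, 1/1), width = 1/1 - 0/1 = 1/1
  'e': [0/1 + 1/1*0/1, 0/1 + 1/1*1/6) = [0/1, 1/6)
  'a': [0/1 + 1/1*1/6, 0/1 + 1/1*1/2) = [1/6, 1/2)
  'd': [0/1 + 1/1*1/2, 0/1 + 1/1*5/6) = [1/2, 5/6)
  'c': [0/1 + 1/1*5/6, 0/1 + 1/1*1/1) = [5/6, 1/1) <- contains code 74/81
  emit 'c', narrow to [5/6, 1/1)
Step 2: interval [5/6, 1/1), width = 1/1 - 5/6 = 1/6
  'e': [5/6 + 1/6*0/1, 5/6 + 1/6*1/6) = [5/6, 31/36)
  'a': [5/6 + 1/6*1/6, 5/6 + 1/6*1/2) = [31/36, 11/12) <- contains code 74/81
  'd': [5/6 + 1/6*1/2, 5/6 + 1/6*5/6) = [11/12, 35/36)
  'c': [5/6 + 1/6*5/6, 5/6 + 1/6*1/1) = [35/36, 1/1)
  emit 'a', narrow to [31/36, 11/12)
Step 3: interval [31/36, 11/12), width = 11/12 - 31/36 = 1/18
  'e': [31/36 + 1/18*0/1, 31/36 + 1/18*1/6) = [31/36, 47/54)
  'a': [31/36 + 1/18*1/6, 31/36 + 1/18*1/2) = [47/54, 8/9)
  'd': [31/36 + 1/18*1/2, 31/36 + 1/18*5/6) = [8/9, 49/54)
  'c': [31/36 + 1/18*5/6, 31/36 + 1/18*1/1) = [49/54, 11/12) <- contains code 74/81
  emit 'c', narrow to [49/54, 11/12)
Step 4: interval [49/54, 11/12), width = 11/12 - 49/54 = 1/108
  'e': [49/54 + 1/108*0/1, 49/54 + 1/108*1/6) = [49/54, 589/648)
  'a': [49/54 + 1/108*1/6, 49/54 + 1/108*1/2) = [589/648, 197/216)
  'd': [49/54 + 1/108*1/2, 49/54 + 1/108*5/6) = [197/216, 593/648) <- contains code 74/81
  'c': [49/54 + 1/108*5/6, 49/54 + 1/108*1/1) = [593/648, 11/12)
  emit 'd', narrow to [197/216, 593/648)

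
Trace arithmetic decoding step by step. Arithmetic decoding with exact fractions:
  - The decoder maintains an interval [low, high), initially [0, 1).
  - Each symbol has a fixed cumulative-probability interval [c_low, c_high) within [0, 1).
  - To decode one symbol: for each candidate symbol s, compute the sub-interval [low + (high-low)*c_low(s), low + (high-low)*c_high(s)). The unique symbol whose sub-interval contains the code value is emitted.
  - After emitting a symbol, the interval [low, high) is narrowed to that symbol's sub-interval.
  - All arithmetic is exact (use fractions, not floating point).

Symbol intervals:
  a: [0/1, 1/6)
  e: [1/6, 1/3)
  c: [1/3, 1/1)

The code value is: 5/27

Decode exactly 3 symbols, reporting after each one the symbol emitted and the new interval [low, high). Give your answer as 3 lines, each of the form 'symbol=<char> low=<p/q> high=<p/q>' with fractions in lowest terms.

Answer: symbol=e low=1/6 high=1/3
symbol=a low=1/6 high=7/36
symbol=c low=19/108 high=7/36

Derivation:
Step 1: interval [0/1, 1/1), width = 1/1 - 0/1 = 1/1
  'a': [0/1 + 1/1*0/1, 0/1 + 1/1*1/6) = [0/1, 1/6)
  'e': [0/1 + 1/1*1/6, 0/1 + 1/1*1/3) = [1/6, 1/3) <- contains code 5/27
  'c': [0/1 + 1/1*1/3, 0/1 + 1/1*1/1) = [1/3, 1/1)
  emit 'e', narrow to [1/6, 1/3)
Step 2: interval [1/6, 1/3), width = 1/3 - 1/6 = 1/6
  'a': [1/6 + 1/6*0/1, 1/6 + 1/6*1/6) = [1/6, 7/36) <- contains code 5/27
  'e': [1/6 + 1/6*1/6, 1/6 + 1/6*1/3) = [7/36, 2/9)
  'c': [1/6 + 1/6*1/3, 1/6 + 1/6*1/1) = [2/9, 1/3)
  emit 'a', narrow to [1/6, 7/36)
Step 3: interval [1/6, 7/36), width = 7/36 - 1/6 = 1/36
  'a': [1/6 + 1/36*0/1, 1/6 + 1/36*1/6) = [1/6, 37/216)
  'e': [1/6 + 1/36*1/6, 1/6 + 1/36*1/3) = [37/216, 19/108)
  'c': [1/6 + 1/36*1/3, 1/6 + 1/36*1/1) = [19/108, 7/36) <- contains code 5/27
  emit 'c', narrow to [19/108, 7/36)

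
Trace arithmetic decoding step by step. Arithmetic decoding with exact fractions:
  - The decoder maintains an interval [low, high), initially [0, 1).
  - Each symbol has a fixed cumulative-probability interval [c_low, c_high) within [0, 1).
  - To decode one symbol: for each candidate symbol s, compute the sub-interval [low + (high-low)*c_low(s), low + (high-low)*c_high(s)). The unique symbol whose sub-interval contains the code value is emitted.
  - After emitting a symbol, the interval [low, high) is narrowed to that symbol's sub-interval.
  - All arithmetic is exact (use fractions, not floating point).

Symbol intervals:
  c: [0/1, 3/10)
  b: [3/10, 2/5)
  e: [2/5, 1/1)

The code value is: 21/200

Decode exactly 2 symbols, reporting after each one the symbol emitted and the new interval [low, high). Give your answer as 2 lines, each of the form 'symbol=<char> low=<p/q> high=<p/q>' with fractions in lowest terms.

Step 1: interval [0/1, 1/1), width = 1/1 - 0/1 = 1/1
  'c': [0/1 + 1/1*0/1, 0/1 + 1/1*3/10) = [0/1, 3/10) <- contains code 21/200
  'b': [0/1 + 1/1*3/10, 0/1 + 1/1*2/5) = [3/10, 2/5)
  'e': [0/1 + 1/1*2/5, 0/1 + 1/1*1/1) = [2/5, 1/1)
  emit 'c', narrow to [0/1, 3/10)
Step 2: interval [0/1, 3/10), width = 3/10 - 0/1 = 3/10
  'c': [0/1 + 3/10*0/1, 0/1 + 3/10*3/10) = [0/1, 9/100)
  'b': [0/1 + 3/10*3/10, 0/1 + 3/10*2/5) = [9/100, 3/25) <- contains code 21/200
  'e': [0/1 + 3/10*2/5, 0/1 + 3/10*1/1) = [3/25, 3/10)
  emit 'b', narrow to [9/100, 3/25)

Answer: symbol=c low=0/1 high=3/10
symbol=b low=9/100 high=3/25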